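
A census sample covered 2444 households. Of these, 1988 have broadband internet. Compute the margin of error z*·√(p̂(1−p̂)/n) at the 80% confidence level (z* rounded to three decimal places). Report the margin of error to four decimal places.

ME = 0.0101

The sample proportion is 1988/2444 = 0.81342.
SE = √(p̂(1−p̂)/n) = √(0.151768/2444) = 0.007880.
For 80% confidence, z* = 1.282.
So ME = 0.0101.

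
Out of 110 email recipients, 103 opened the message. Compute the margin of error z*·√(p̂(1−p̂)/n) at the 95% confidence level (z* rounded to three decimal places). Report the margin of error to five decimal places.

ME = 0.04562

With x = 103 successes in n = 110, p̂ = 0.93636.
SE = √(p̂(1−p̂)/n) = √(0.059587/110) = 0.023274.
For 95% confidence, z* = 1.960.
Margin of error = z*·SE = 1.960 × 0.023274 = 0.04562.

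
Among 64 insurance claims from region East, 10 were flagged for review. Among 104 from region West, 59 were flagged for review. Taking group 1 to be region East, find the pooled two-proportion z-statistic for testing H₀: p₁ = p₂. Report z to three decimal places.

z = -5.259

Sample proportions: p̂₁ = 10/64 = 0.15625 and p̂₂ = 59/104 = 0.56731.
Pooling: p̂ = 69/168 = 0.41071.
Pooled SE = √[0.2420281·0.02524038] ≈ 0.078159.
z = (p̂₁ − p̂₂)/SE = (0.15625 − 0.56731)/0.078159 = -0.41106/0.078159 = -5.259.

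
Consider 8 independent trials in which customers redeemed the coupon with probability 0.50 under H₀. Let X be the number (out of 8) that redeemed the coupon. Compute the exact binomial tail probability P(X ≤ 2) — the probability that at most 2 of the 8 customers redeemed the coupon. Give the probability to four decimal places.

X is binomial with n = 8 and p = 0.50.
P(X ≤ 2) = C(8,0)·0.50^0·0.50^8 + C(8,1)·0.50^1·0.50^7 + C(8,2)·0.50^2·0.50^6.
= 0.003906 + 0.031250 + 0.109375 = 0.1445.

P = 0.1445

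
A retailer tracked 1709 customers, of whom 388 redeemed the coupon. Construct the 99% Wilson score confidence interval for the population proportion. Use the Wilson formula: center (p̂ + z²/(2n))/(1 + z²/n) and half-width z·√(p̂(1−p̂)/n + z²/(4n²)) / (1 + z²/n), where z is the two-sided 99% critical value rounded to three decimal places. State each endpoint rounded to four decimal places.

Here p̂ = 388/1709 = 0.22703 and z = 2.576 (z² = 6.635776).
1 + z²/n = 1.003883.
Center = (0.22703 + 0.001941)/1.003883 = 0.22809.
Radicand: p̂(1−p̂)/n + z²/(4n²) = 0.000102685 + 0.000000568 = 0.000103253.
Half-width = 2.576·√0.000103253/1.003883 = 0.02607.
So the interval runs from 0.2020 to 0.2542.

(0.2020, 0.2542)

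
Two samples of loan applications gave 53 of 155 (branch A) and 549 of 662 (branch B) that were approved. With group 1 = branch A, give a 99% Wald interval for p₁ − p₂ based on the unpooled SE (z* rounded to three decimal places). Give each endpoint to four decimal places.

(-0.5925, -0.3822)

p̂₁ = 0.34194, p̂₂ = 0.82931, so the observed difference is -0.48737.
Unpooled SE = √(p̂₁(1−p̂₁)/n₁ + p̂₂(1−p̂₂)/n₂) = √(0.001451714 + 0.000213834) = 0.040811.
For 99% confidence, z* = 2.576. Margin of error = 0.10513.
So the interval runs from -0.5925 to -0.3822.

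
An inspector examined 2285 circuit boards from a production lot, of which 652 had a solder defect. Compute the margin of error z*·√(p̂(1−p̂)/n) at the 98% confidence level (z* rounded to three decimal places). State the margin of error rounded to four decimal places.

p̂ = 652/2285 = 0.28534.
SE(p̂) = √(0.28534·0.71466/2285) = 0.009447.
z* = 2.326 at the 98% level.
ME = 2.326·0.009447 = 0.0220.

ME = 0.0220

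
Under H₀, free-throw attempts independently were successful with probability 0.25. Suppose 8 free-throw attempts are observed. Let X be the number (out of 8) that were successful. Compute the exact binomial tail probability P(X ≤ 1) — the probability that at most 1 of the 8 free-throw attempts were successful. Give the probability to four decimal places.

P = 0.3671

X ~ Binomial(n=8, p=0.25).
P(X ≤ 1) = C(8,0)·0.25^0·0.75^8 + C(8,1)·0.25^1·0.75^7.
= 0.100113 + 0.266968 = 0.3671.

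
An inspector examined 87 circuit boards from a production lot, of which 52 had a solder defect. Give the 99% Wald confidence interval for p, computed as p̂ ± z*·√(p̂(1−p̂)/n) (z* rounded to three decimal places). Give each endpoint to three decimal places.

The sample proportion is 52/87 = 0.59770.
Standard error of p̂: √(0.240454/87) = √0.002763845 = 0.052572.
The 99% critical value is z* = 2.576.
Margin of error: 2.576 × 0.052572 = 0.13543.
Interval: 0.59770 ± 0.13543 → (0.462, 0.733).

(0.462, 0.733)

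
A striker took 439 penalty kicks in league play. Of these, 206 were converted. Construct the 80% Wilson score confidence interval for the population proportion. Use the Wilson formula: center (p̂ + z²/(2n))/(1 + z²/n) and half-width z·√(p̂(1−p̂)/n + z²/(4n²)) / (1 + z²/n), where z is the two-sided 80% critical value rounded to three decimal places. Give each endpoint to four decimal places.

Here p̂ = 206/439 = 0.46925 and z = 1.282 (z² = 1.643524).
Denominator 1 + z²/n = 1 + 1.643524/439 = 1.003744.
Center = (0.46925 + 0.001872)/1.003744 = 0.46936.
Radicand: p̂(1−p̂)/n + z²/(4n²) = 0.000567322 + 0.000002132 = 0.000569454.
Half-width = z·√(radicand)/denom = 1.282·0.023863/1.003744 = 0.03048.
So the interval runs from 0.4389 to 0.4998.

(0.4389, 0.4998)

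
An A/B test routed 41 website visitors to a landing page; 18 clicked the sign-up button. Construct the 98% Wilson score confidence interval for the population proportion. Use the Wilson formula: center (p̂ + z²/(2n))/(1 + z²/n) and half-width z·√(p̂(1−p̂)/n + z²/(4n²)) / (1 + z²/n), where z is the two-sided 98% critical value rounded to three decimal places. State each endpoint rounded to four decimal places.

p̂ = 18/41 = 0.43902; z = 2.326, so z² = 5.410276.
Denominator 1 + z²/n = 1 + 5.410276/41 = 1.131958.
Center = (0.43902 + 0.065979)/1.131958 = 0.44613.
Radicand: p̂(1−p̂)/n + z²/(4n²) = 0.006006877 + 0.000804622 = 0.006811499.
Half-width = 2.326·√0.006811499/1.131958 = 0.16959.
CI: 0.44613 ± 0.16959 = (0.2765, 0.6157).

(0.2765, 0.6157)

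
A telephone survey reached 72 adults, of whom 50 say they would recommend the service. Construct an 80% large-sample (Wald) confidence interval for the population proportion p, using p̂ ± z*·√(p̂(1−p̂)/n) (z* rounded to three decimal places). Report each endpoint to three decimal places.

(0.625, 0.764)

The sample proportion is 50/72 = 0.69444.
Standard error of p̂: √(0.212191/72) = √0.002947102 = 0.054287.
For 80% confidence, z* = 1.282.
Margin of error: 1.282 × 0.054287 = 0.06960.
CI: 0.69444 ± 0.06960 = (0.625, 0.764).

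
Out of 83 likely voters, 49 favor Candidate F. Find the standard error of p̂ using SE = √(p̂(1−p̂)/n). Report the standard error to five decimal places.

p̂ = 49/83 = 0.59036.
p̂(1−p̂) = 0.59036·0.40964 = 0.241835.
Dividing by n and taking the root: √0.002913675 = 0.05398.

SE = 0.05398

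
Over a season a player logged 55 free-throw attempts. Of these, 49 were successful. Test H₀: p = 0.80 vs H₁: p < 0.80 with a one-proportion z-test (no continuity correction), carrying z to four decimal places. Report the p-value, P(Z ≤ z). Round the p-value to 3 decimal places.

With x = 49 successes in n = 55, p̂ = 0.89091.
SE₀ = √(0.80·0.20/55) = 0.053936.
z = (p̂ − p₀)/SE = (49/55 − 0.80)/0.053936 ≈ 1.6855.
From the standard normal, P(Z ≤ z) = 0.954.

p-value = 0.954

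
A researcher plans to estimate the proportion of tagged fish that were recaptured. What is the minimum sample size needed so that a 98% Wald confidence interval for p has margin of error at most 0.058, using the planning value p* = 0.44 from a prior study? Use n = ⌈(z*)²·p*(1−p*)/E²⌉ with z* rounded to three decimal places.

For 98% confidence, z* = 2.326.
p*(1−p*) = 0.2464.
(z*)²·p*(1−p*)/E² = 5.410276·0.2464/0.003364 = 396.282.
Rounding up, n = 397.

n = 397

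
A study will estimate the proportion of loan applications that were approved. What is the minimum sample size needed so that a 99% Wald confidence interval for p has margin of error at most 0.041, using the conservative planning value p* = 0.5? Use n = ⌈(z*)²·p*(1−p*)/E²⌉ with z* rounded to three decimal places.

n = 987

The 99% critical value is z* = 2.576.
p*(1−p*) = 0.2500.
Required n before rounding: 6.635776 × 0.2500 / 0.041² = 986.879.
⌈986.879⌉ = 987.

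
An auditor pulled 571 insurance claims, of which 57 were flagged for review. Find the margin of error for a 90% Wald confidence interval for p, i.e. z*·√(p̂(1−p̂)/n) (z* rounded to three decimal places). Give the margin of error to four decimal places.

ME = 0.0206

The sample proportion is 57/571 = 0.09982.
SE(p̂) = √(0.09982·0.90018/571) = 0.012545.
For 90% confidence, z* = 1.645.
So ME = 0.0206.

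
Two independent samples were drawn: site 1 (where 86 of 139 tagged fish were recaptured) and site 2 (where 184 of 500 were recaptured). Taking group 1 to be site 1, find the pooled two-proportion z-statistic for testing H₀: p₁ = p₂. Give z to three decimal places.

z = 5.293

Sample proportions: p̂₁ = 86/139 = 0.61871 and p̂₂ = 184/500 = 0.36800.
Pooling: p̂ = 270/639 = 0.42254.
SE = √[p̂(1−p̂)(1/n₁+1/n₂)] = √[0.42254·0.57746·(1/139+1/500)] ≈ 0.047364.
z = (p̂₁ − p̂₂)/SE = (0.61871 − 0.36800)/0.047364 = 0.25071/0.047364 = 5.293.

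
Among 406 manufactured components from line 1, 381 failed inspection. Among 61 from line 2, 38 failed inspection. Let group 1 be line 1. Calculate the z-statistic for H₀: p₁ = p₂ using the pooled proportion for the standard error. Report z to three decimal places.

Sample proportions: p̂₁ = 381/406 = 0.93842 and p̂₂ = 38/61 = 0.62295.
Pooled p̂ = (381+38)/(406+61) = 419/467 = 0.89722.
Pooled SE = √[0.0922192·0.01885650] ≈ 0.041700.
z = (p̂₁ − p̂₂)/SE = (0.93842 − 0.62295)/0.041700 = 0.31547/0.041700 = 7.565.

z = 7.565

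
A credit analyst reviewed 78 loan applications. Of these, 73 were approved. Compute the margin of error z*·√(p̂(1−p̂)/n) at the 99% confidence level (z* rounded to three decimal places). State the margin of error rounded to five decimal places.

ME = 0.07144

With x = 73 successes in n = 78, p̂ = 0.93590.
Standard error of p̂: √(0.059993/78) = √0.000769146 = 0.027733.
z* = 2.576 at the 99% level.
So ME = 0.07144.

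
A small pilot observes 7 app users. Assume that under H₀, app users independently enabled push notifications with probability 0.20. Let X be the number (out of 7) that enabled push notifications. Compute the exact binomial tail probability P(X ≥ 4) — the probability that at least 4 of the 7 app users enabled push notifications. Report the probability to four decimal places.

P = 0.0333

X is binomial with n = 7 and p = 0.20.
P(X ≥ 4) = C(7,4)·0.20^4·0.80^3 + C(7,5)·0.20^5·0.80^2 + C(7,6)·0.20^6·0.80^1 + C(7,7)·0.20^7·0.80^0.
= 0.028672 + 0.004301 + 0.000358 + 0.000013 = 0.0333.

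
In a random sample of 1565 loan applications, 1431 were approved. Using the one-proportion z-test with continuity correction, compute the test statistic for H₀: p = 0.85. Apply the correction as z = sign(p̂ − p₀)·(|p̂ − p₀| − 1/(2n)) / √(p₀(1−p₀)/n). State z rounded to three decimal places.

Sample proportion p̂ = 1431/1565 = 0.91438. p̂ − p₀ = 0.064377.
Continuity correction 1/(2n) = 1/3130 = 0.000319.
Corrected numerator: |0.064377| − 0.000319 = 0.064058.
Under H₀, SE = √(p₀(1−p₀)/n) = √(0.85·0.15/1565) = √0.000081470 = 0.009026.
z = (+)0.064058/0.009026 = 7.097.

z = 7.097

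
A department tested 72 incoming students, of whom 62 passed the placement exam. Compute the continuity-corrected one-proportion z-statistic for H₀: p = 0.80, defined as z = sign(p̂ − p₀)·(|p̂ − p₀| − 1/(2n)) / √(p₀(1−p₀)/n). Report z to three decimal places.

The sample proportion is 62/72 = 0.86111. p̂ − p₀ = 0.061111.
Continuity correction 1/(2n) = 1/144 = 0.006944.
Corrected numerator: |0.061111| − 0.006944 = 0.054167.
Null standard error: √(0.80·0.20/72) = √0.002222222 = 0.047140.
z = +0.054167/0.047140 = 1.149.

z = 1.149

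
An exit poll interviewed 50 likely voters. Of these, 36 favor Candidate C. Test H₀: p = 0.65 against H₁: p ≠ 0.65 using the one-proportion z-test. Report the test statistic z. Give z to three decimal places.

p̂ = 36/50 = 0.72000.
Under H₀, SE = √(p₀(1−p₀)/n) = √(0.65·0.35/50) = √0.004550000 = 0.067454.
z = (0.72000 − 0.65)/0.067454 = 0.07000/0.067454 = 1.038.

z = 1.038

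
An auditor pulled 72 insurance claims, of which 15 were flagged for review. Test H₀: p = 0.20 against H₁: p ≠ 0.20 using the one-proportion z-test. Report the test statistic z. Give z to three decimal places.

z = 0.177

With x = 15 successes in n = 72, p̂ = 0.20833.
SE₀ = √(0.20·0.80/72) = 0.047140.
z = (p̂ − p₀)/SE = (0.20833 − 0.20)/0.047140 = 0.177.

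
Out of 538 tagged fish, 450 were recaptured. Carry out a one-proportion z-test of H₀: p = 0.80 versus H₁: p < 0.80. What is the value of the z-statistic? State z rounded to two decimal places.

z = 2.11

The sample proportion is 450/538 = 0.83643.
SE₀ = √(0.80·0.20/538) = 0.017245.
Test statistic: z = 0.03643/0.017245 = 2.11.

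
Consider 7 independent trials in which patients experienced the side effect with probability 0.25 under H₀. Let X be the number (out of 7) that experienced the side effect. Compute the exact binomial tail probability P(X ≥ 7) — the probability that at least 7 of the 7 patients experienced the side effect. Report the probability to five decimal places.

P = 0.00006

X ~ Binomial(n=7, p=0.25).
P(X ≥ 7) = C(7,7)·0.25^7·0.75^0.
= 0.000061 = 0.00006.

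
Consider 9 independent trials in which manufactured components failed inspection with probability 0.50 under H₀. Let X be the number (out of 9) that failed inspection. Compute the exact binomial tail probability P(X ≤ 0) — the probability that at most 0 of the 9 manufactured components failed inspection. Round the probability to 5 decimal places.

X ~ Binomial(n=9, p=0.50).
P(X ≤ 0) = C(9,0)·0.50^0·0.50^9.
= 0.001953 = 0.00195.

P = 0.00195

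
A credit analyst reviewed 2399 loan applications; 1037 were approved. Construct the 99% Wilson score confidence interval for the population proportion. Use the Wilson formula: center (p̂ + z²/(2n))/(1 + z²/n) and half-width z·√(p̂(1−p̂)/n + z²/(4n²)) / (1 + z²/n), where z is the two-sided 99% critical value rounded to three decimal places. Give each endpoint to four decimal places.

(0.4064, 0.4585)

Here p̂ = 1037/2399 = 0.43226 and z = 2.576 (z² = 6.635776).
Denominator 1 + z²/n = 1 + 6.635776/2399 = 1.002766.
Adjusted center: (0.43226 + z²/(2n))/1.002766 = 0.43245.
Radicand: p̂(1−p̂)/n + z²/(4n²) = 0.000102298 + 0.000000288 = 0.000102586.
Half-width = 2.576·√0.000102586/1.002766 = 0.02602.
So the interval runs from 0.4064 to 0.4585.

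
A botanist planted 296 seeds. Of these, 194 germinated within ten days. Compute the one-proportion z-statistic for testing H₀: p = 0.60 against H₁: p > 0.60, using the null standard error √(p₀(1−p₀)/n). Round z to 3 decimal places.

z = 1.946

Sample proportion p̂ = 194/296 = 0.65541.
SE₀ = √(0.60·0.40/296) = 0.028475.
Test statistic: z = 0.05541/0.028475 = 1.946.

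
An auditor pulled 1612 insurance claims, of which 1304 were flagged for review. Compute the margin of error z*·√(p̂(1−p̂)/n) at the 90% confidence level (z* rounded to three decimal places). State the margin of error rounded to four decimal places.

With x = 1304 successes in n = 1612, p̂ = 0.80893.
SE(p̂) = √(0.80893·0.19107/1612) = 0.009792.
For 90% confidence, z* = 1.645.
Margin of error = z*·SE = 1.645 × 0.009792 = 0.0161.

ME = 0.0161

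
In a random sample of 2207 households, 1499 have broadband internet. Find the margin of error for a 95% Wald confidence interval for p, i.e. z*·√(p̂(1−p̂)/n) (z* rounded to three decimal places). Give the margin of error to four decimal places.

ME = 0.0195

Sample proportion p̂ = 1499/2207 = 0.67920.
SE(p̂) = √(0.67920·0.32080/2207) = 0.009936.
For 95% confidence, z* = 1.960.
So ME = 0.0195.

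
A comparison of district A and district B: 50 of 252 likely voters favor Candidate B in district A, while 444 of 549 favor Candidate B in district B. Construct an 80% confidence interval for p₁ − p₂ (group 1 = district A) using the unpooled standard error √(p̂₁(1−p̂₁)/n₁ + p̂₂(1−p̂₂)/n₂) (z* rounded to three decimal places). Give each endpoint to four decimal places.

(-0.6491, -0.5716)

p̂₁ = 0.19841, p̂₂ = 0.80874, so the observed difference is -0.61033.
Unpooled SE = √(p̂₁(1−p̂₁)/n₁ + p̂₂(1−p̂₂)/n₂) = √(0.000631131 + 0.000281744) = 0.030214.
For 80% confidence, z* = 1.282. Margin = 1.282·0.030214 = 0.03873.
Interval: -0.61033 ± 0.03873 → (-0.6491, -0.5716).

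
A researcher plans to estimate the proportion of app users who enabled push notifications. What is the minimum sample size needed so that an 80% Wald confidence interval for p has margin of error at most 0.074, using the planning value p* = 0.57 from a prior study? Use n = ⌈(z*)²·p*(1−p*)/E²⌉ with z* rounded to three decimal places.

n = 74

For 80% confidence, z* = 1.282.
p*(1−p*) = 0.2451.
Required n before rounding: 1.643524 × 0.2451 / 0.074² = 73.562.
⌈73.562⌉ = 74.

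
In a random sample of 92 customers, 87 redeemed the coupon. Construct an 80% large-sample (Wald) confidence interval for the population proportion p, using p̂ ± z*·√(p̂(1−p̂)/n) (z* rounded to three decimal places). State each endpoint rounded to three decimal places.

(0.915, 0.976)

The sample proportion is 87/92 = 0.94565.
SE = √(p̂(1−p̂)/n) = √(0.051394/92) = 0.023635.
z* = 1.282 at the 80% level.
Margin of error: 1.282 × 0.023635 = 0.03030.
Interval: 0.94565 ± 0.03030 → (0.915, 0.976).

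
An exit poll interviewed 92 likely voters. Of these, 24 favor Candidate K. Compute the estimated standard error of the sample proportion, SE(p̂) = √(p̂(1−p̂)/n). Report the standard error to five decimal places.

SE = 0.04578

The sample proportion is 24/92 = 0.26087.
p̂(1−p̂) = 0.26087·0.73913 = 0.192817.
Dividing by n and taking the root: √0.002095837 = 0.04578.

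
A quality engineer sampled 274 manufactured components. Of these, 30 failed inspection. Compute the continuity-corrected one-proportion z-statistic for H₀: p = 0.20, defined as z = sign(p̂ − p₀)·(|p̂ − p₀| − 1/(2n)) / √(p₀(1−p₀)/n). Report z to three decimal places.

p̂ = 30/274 = 0.10949. p̂ − p₀ = -0.090511.
1/(2n) = 0.001825.
Corrected numerator: |-0.090511| − 0.001825 = 0.088686.
SE₀ = √(0.20·0.80/274) = 0.024165.
z = (−)0.088686/0.024165 = -3.670.

z = -3.670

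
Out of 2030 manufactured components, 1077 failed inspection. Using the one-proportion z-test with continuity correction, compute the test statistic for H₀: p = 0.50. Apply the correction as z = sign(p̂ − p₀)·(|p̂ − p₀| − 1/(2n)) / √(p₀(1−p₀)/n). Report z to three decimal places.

z = 2.730

With x = 1077 successes in n = 2030, p̂ = 0.53054. p̂ − p₀ = 0.030542.
1/(2n) = 0.000246.
Corrected numerator: |0.030542| − 0.000246 = 0.030296.
SE₀ = √(0.50·0.50/2030) = 0.011097.
z = +0.030296/0.011097 = 2.730.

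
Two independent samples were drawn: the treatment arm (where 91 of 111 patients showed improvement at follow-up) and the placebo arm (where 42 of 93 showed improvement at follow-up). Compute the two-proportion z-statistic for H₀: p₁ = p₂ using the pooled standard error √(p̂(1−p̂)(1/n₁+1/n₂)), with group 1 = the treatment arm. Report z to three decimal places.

p̂₁ = 91/111 = 0.81982, p̂₂ = 42/93 = 0.45161.
Pooling: p̂ = 133/204 = 0.65196.
Pooled SE = √[0.2269079·0.01976170] ≈ 0.066963.
z = 0.36821/0.066963 = 5.499.

z = 5.499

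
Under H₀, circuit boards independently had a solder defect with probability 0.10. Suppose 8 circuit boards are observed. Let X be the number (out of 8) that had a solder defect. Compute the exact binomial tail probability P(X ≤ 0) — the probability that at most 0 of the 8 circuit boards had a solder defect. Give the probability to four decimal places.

P = 0.4305

X ~ Binomial(n=8, p=0.10).
P(X ≤ 0) = C(8,0)·0.10^0·0.90^8.
= 0.430467 = 0.4305.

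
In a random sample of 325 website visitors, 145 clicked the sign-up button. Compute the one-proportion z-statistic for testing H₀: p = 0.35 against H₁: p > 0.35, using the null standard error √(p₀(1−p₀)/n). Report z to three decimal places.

p̂ = 145/325 = 0.44615.
Null standard error: √(0.35·0.65/325) = √0.000700000 = 0.026458.
z = (p̂ − p₀)/SE = (0.44615 − 0.35)/0.026458 = 3.634.

z = 3.634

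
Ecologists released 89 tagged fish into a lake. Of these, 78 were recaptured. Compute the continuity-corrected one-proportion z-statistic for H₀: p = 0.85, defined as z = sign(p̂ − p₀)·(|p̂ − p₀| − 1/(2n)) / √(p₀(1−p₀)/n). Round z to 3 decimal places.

The sample proportion is 78/89 = 0.87640. p̂ − p₀ = 0.026404.
Continuity correction 1/(2n) = 1/178 = 0.005618.
Corrected numerator: |0.026404| − 0.005618 = 0.020786.
Under H₀, SE = √(p₀(1−p₀)/n) = √(0.85·0.15/89) = √0.001432584 = 0.037849.
z = (+)0.020786/0.037849 = 0.549.

z = 0.549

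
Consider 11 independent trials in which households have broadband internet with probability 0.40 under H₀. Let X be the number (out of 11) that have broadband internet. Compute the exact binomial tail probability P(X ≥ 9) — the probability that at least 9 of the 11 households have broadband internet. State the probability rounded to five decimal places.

X ~ Binomial(n=11, p=0.40).
P(X ≥ 9) = C(11,9)·0.40^9·0.60^2 + C(11,10)·0.40^10·0.60^1 + C(11,11)·0.40^11·0.60^0.
= 0.005190 + 0.000692 + 0.000042 = 0.00592.

P = 0.00592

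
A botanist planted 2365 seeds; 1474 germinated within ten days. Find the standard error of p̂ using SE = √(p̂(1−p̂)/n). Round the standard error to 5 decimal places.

The sample proportion is 1474/2365 = 0.62326.
p̂(1−p̂) = 0.234807.
SE = √(0.234807/2365) = √0.000099284 = 0.00996.

SE = 0.00996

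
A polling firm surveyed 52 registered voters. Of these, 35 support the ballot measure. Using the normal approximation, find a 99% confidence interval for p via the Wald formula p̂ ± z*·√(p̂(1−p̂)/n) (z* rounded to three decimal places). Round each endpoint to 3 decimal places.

(0.506, 0.841)

Sample proportion p̂ = 35/52 = 0.67308.
SE = √(p̂(1−p̂)/n) = √(0.220044/52) = 0.065051.
For 99% confidence, z* = 2.576.
Margin of error: 2.576 × 0.065051 = 0.16757.
Interval: 0.67308 ± 0.16757 → (0.506, 0.841).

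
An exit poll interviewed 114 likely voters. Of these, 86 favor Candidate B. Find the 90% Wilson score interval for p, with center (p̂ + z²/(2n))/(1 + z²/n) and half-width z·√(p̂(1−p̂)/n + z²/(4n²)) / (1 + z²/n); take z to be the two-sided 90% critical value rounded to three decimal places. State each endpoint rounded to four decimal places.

p̂ = 86/114 = 0.75439; z = 1.645, so z² = 2.706025.
1 + z²/n = 1.023737.
Adjusted center: (0.75439 + z²/(2n))/1.023737 = 0.74849.
Radicand: p̂(1−p̂)/n + z²/(4n²) = 0.001625331 + 0.000052055 = 0.001677386.
Half-width = 1.645·√0.001677386/1.023737 = 0.06581.
CI: 0.74849 ± 0.06581 = (0.6827, 0.8143).

(0.6827, 0.8143)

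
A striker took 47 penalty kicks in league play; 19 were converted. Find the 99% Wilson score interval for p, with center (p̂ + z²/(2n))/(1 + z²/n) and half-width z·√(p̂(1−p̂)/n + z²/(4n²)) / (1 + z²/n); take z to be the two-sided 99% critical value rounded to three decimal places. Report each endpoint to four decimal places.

(0.2431, 0.5891)

Here p̂ = 19/47 = 0.40426 and z = 2.576 (z² = 6.635776).
Denominator 1 + z²/n = 1 + 6.635776/47 = 1.141187.
Adjusted center: (0.40426 + z²/(2n))/1.141187 = 0.41610.
Radicand: p̂(1−p̂)/n + z²/(4n²) = 0.005124105 + 0.000750993 = 0.005875098.
Half-width = z·√(radicand)/denom = 2.576·0.076649/1.141187 = 0.17302.
So the interval runs from 0.2431 to 0.5891.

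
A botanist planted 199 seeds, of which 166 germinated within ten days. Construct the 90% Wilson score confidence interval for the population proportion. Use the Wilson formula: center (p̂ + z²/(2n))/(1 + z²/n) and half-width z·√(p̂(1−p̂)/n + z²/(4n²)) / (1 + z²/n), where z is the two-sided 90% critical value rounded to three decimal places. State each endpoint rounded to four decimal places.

(0.7864, 0.8730)

Here p̂ = 166/199 = 0.83417 and z = 1.645 (z² = 2.706025).
Denominator 1 + z²/n = 1 + 2.706025/199 = 1.013598.
Adjusted center: (0.83417 + z²/(2n))/1.013598 = 0.82969.
Radicand: p̂(1−p̂)/n + z²/(4n²) = 0.000695125 + 0.000017083 = 0.000712208.
Half-width = z·√(radicand)/denom = 1.645·0.026687/1.013598 = 0.04331.
Interval: 0.82969 ± 0.04331 → (0.7864, 0.8730).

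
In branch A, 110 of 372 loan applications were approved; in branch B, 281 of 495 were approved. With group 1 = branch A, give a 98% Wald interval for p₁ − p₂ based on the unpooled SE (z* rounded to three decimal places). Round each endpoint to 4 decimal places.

(-0.3476, -0.1964)

p̂₁ = 0.29570, p̂₂ = 0.56768, so the observed difference is -0.27198.
SE = √(0.000559842 + 0.000495798) = √0.001055640 = 0.032491.
For 98% confidence, z* = 2.326. Margin of error = 0.07557.
CI: -0.27198 ± 0.07557 = (-0.3476, -0.1964).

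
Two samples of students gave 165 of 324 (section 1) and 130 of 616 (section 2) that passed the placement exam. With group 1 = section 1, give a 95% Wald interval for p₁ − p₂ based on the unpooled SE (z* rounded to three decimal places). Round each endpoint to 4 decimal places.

p̂₁ = 0.50926, p̂₂ = 0.21104, so the observed difference is 0.29822.
SE = √(0.000771340 + 0.000270295) = √0.001041635 = 0.032274.
The 95% critical value is z* = 1.960. Margin = 1.960·0.032274 = 0.06326.
Interval: 0.29822 ± 0.06326 → (0.2350, 0.3615).

(0.2350, 0.3615)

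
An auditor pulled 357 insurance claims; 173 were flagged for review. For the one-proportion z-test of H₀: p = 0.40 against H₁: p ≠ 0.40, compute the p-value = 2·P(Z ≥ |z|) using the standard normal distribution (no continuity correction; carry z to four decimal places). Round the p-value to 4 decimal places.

p-value = 0.0011

With x = 173 successes in n = 357, p̂ = 0.48459.
Null standard error: √(0.40·0.60/357) = √0.000672269 = 0.025928.
z = (p̂ − p₀)/SE = (173/357 − 0.40)/0.025928 ≈ 3.2626.
p-value = 2·P(Z ≥ |z|) with z = 3.2626 → 0.0011.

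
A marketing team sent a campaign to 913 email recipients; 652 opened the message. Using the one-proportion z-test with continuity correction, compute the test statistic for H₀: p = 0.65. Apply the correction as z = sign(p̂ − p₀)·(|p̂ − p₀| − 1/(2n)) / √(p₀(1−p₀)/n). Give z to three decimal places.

z = 4.028

Sample proportion p̂ = 652/913 = 0.71413. p̂ − p₀ = 0.064129.
1/(2n) = 0.000548.
Corrected numerator: |0.064129| − 0.000548 = 0.063581.
Under H₀, SE = √(p₀(1−p₀)/n) = √(0.65·0.35/913) = √0.000249179 = 0.015785.
z = +0.063581/0.015785 = 4.028.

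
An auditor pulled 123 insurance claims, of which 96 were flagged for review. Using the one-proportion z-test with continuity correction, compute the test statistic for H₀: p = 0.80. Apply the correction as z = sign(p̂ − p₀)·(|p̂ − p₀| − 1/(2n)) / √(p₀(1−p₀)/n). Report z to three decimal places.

z = -0.428

p̂ = 96/123 = 0.78049. p̂ − p₀ = -0.019512.
1/(2n) = 0.004065.
Corrected numerator: |-0.019512| − 0.004065 = 0.015447.
Under H₀, SE = √(p₀(1−p₀)/n) = √(0.80·0.20/123) = √0.001300813 = 0.036067.
z = (−)0.015447/0.036067 = -0.428.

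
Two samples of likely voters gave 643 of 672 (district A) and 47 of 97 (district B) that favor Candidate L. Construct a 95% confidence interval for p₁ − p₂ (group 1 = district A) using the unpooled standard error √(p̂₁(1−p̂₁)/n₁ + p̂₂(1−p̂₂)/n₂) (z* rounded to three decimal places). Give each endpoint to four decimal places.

(0.3717, 0.5729)

p̂₁ = 0.95685, p̂₂ = 0.48454, so the observed difference is 0.47231.
SE = √(0.000061447 + 0.002574854) = √0.002636301 = 0.051345.
The 95% critical value is z* = 1.960. Margin of error = 0.10064.
So the interval runs from 0.3717 to 0.5729.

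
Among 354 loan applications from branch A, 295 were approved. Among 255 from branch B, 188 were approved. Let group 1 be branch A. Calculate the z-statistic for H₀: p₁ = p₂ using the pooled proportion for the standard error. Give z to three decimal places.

z = 2.888

Sample proportions: p̂₁ = 295/354 = 0.83333 and p̂₂ = 188/255 = 0.73725.
Pooling: p̂ = 483/609 = 0.79310.
Pooled SE = √[0.1640904·0.00674643] ≈ 0.033272.
z = 0.09608/0.033272 = 2.888.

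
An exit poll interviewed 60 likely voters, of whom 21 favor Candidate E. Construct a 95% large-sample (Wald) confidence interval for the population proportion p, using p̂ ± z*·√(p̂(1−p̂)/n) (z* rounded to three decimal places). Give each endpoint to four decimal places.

(0.2293, 0.4707)

Sample proportion p̂ = 21/60 = 0.35000.
Standard error of p̂: √(0.227500/60) = √0.003791667 = 0.061577.
The 95% critical value is z* = 1.960.
Margin of error: 1.960 × 0.061577 = 0.12069.
CI: 0.35000 ± 0.12069 = (0.2293, 0.4707).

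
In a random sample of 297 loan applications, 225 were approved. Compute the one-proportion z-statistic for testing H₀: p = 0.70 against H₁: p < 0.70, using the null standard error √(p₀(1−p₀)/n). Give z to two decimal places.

z = 2.17

With x = 225 successes in n = 297, p̂ = 0.75758.
Under H₀, SE = √(p₀(1−p₀)/n) = √(0.70·0.30/297) = √0.000707071 = 0.026591.
Test statistic: z = 0.05758/0.026591 = 2.17.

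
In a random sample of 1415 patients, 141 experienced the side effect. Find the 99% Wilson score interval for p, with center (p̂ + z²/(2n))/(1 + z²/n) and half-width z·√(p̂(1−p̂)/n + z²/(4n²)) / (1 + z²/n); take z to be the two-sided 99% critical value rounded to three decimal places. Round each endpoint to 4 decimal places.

(0.0810, 0.1221)

p̂ = 141/1415 = 0.09965; z = 2.576, so z² = 6.635776.
Denominator 1 + z²/n = 1 + 6.635776/1415 = 1.004690.
Adjusted center: (0.09965 + z²/(2n))/1.004690 = 0.10152.
Radicand: p̂(1−p̂)/n + z²/(4n²) = 0.000063404 + 0.000000829 = 0.000064233.
Half-width = z·√(radicand)/denom = 2.576·0.008015/1.004690 = 0.02055.
Interval: 0.10152 ± 0.02055 → (0.0810, 0.1221).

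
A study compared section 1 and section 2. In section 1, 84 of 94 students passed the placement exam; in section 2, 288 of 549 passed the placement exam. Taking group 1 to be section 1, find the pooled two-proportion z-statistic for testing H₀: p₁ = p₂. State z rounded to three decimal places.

p̂₁ = 84/94 = 0.89362, p̂₂ = 288/549 = 0.52459.
Pooling: p̂ = 372/643 = 0.57854.
SE = √[p̂(1−p̂)(1/n₁+1/n₂)] = √[0.57854·0.42146·(1/94+1/549)] ≈ 0.055119.
z = (p̂₁ − p̂₂)/SE = (0.89362 − 0.52459)/0.055119 = 0.36903/0.055119 = 6.695.

z = 6.695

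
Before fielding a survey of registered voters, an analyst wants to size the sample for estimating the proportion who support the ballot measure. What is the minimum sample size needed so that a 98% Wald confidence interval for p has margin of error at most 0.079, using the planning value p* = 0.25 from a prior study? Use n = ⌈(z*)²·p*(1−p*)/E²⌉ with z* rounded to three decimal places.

The 98% critical value is z* = 2.326.
p*(1−p*) = 0.25·0.75 = 0.1875.
Required n before rounding: 5.410276 × 0.1875 / 0.079² = 162.542.
Rounding up, n = 163.

n = 163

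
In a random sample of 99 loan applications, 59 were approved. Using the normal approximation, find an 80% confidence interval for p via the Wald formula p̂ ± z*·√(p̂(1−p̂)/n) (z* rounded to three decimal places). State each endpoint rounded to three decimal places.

p̂ = 59/99 = 0.59596.
SE = √(p̂(1−p̂)/n) = √(0.240792/99) = 0.049318.
z* = 1.282 at the 80% level.
Margin = 1.282·0.049318 = 0.06323.
Interval: 0.59596 ± 0.06323 → (0.533, 0.659).

(0.533, 0.659)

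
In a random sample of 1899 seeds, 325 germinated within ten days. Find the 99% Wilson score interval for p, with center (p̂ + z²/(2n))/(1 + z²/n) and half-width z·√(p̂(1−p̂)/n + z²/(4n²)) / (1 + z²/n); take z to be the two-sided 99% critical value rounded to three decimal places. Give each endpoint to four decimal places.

(0.1500, 0.1945)

Here p̂ = 325/1899 = 0.17114 and z = 2.576 (z² = 6.635776).
Denominator 1 + z²/n = 1 + 6.635776/1899 = 1.003494.
Adjusted center: (0.17114 + z²/(2n))/1.003494 = 0.17229.
Radicand: p̂(1−p̂)/n + z²/(4n²) = 0.000074699 + 0.000000460 = 0.000075159.
Half-width = z·√(radicand)/denom = 2.576·0.008669/1.003494 = 0.02225.
CI: 0.17229 ± 0.02225 = (0.1500, 0.1945).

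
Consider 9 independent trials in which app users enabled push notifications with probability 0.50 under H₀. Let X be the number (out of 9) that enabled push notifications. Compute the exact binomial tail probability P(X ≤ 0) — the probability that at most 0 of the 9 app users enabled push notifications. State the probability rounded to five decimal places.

P = 0.00195

X ~ Binomial(n=9, p=0.50).
P(X ≤ 0) = C(9,0)·0.50^0·0.50^9.
= 0.001953 = 0.00195.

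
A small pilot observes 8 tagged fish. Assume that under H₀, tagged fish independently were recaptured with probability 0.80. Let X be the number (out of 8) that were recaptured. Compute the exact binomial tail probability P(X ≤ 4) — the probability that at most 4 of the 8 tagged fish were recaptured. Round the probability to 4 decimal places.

P = 0.0563

X ~ Binomial(n=8, p=0.80).
P(X ≤ 4) = Σ_{j=0}^{4} C(8,j)·0.80^j·0.20^{8−j}.
= 0.000003 + 0.000082 + 0.001147 + 0.009175 + 0.045875 = 0.0563.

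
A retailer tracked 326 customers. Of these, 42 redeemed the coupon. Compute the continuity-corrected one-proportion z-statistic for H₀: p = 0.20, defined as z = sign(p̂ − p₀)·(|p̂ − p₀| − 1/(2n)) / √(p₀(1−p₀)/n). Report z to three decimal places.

z = -3.143

p̂ = 42/326 = 0.12883. p̂ − p₀ = -0.071166.
1/(2n) = 0.001534.
Corrected numerator: |-0.071166| − 0.001534 = 0.069632.
Under H₀, SE = √(p₀(1−p₀)/n) = √(0.20·0.80/326) = √0.000490798 = 0.022154.
z = −0.069632/0.022154 = -3.143.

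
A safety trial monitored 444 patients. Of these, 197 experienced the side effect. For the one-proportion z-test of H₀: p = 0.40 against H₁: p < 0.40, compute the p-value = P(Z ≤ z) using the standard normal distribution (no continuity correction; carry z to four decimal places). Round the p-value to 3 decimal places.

The sample proportion is 197/444 = 0.44369.
Null standard error: √(0.40·0.60/444) = √0.000540541 = 0.023250.
Test statistic (full precision, shown to 4 dp): z = (197/444 − 0.40)/SE₀ ≈ 1.8793.
From the standard normal, P(Z ≤ z) = 0.970.

p-value = 0.970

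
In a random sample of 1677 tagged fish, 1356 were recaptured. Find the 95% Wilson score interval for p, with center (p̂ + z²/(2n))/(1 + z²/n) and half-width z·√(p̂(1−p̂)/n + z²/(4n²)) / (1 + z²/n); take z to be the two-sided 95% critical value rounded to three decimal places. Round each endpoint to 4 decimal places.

(0.7891, 0.8267)

Here p̂ = 1356/1677 = 0.80859 and z = 1.960 (z² = 3.841600).
1 + z²/n = 1.002291.
Center = (0.80859 + 0.001145)/1.002291 = 0.80788.
Radicand: p̂(1−p̂)/n + z²/(4n²) = 0.000092292 + 0.000000341 = 0.000092633.
Half-width = 1.960·√0.000092633/1.002291 = 0.01882.
Interval: 0.80788 ± 0.01882 → (0.7891, 0.8267).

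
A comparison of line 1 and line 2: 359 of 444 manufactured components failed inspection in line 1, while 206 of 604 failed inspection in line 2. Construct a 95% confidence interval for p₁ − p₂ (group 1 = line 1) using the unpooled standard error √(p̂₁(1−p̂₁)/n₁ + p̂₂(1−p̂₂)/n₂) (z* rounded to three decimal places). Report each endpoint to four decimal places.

(0.4149, 0.5201)

p̂₁ = 359/444 = 0.80856, p̂₂ = 206/604 = 0.34106; p̂₁ − p̂₂ = 0.46750.
SE = √(0.000348630 + 0.000372083) = √0.000720713 = 0.026846.
The 95% critical value is z* = 1.960. Margin = 1.960·0.026846 = 0.05262.
So the interval runs from 0.4149 to 0.5201.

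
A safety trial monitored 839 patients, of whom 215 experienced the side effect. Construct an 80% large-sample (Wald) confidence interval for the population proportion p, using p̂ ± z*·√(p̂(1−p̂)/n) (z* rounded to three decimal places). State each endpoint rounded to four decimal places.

p̂ = 215/839 = 0.25626.
SE = √(p̂(1−p̂)/n) = √(0.190590/839) = 0.015072.
The 80% critical value is z* = 1.282.
Margin = 1.282·0.015072 = 0.01932.
Interval: 0.25626 ± 0.01932 → (0.2369, 0.2756).

(0.2369, 0.2756)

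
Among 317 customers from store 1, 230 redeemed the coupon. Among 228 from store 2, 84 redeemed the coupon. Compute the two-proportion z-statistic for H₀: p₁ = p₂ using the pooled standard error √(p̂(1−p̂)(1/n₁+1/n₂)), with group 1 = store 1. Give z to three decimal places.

Sample proportions: p̂₁ = 230/317 = 0.72555 and p̂₂ = 84/228 = 0.36842.
Pooled p̂ = (230+84)/(317+228) = 314/545 = 0.57615.
SE = √[p̂(1−p̂)(1/n₁+1/n₂)] = √[0.57615·0.42385·(1/317+1/228)] ≈ 0.042912.
z = (p̂₁ − p̂₂)/SE = (0.72555 − 0.36842)/0.042912 = 0.35713/0.042912 = 8.322.

z = 8.322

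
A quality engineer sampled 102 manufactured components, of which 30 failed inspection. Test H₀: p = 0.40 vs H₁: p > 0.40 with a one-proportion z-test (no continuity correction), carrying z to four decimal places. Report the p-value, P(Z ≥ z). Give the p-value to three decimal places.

p-value = 0.985

Sample proportion p̂ = 30/102 = 0.29412.
Under H₀, SE = √(p₀(1−p₀)/n) = √(0.40·0.60/102) = √0.002352941 = 0.048507.
z = (p̂ − p₀)/SE = (30/102 − 0.40)/0.048507 ≈ -2.1828.
From the standard normal, P(Z ≥ z) = 0.985.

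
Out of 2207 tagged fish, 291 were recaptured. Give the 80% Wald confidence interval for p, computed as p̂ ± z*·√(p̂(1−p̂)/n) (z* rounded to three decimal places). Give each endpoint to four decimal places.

(0.1226, 0.1411)

The sample proportion is 291/2207 = 0.13185.
SE(p̂) = √(0.13185·0.86815/2207) = 0.007202.
The 80% critical value is z* = 1.282.
Margin = 1.282·0.007202 = 0.00923.
Interval: 0.13185 ± 0.00923 → (0.1226, 0.1411).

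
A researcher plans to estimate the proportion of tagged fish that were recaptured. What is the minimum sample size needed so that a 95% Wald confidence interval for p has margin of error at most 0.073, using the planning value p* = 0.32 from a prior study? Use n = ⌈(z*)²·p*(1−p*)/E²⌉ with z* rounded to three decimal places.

For 95% confidence, z* = 1.960.
p*(1−p*) = 0.32·0.68 = 0.2176.
(z*)²·p*(1−p*)/E² = 3.841600·0.2176/0.005329 = 156.865.
Rounding up, n = 157.

n = 157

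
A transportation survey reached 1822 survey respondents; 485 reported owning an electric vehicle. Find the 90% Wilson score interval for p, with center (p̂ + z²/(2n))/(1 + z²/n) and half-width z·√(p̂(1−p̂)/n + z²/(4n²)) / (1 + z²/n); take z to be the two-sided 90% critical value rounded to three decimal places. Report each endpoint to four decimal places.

(0.2495, 0.2836)

p̂ = 485/1822 = 0.26619; z = 1.645, so z² = 2.706025.
1 + z²/n = 1.001485.
Adjusted center: (0.26619 + z²/(2n))/1.001485 = 0.26654.
Radicand: p̂(1−p̂)/n + z²/(4n²) = 0.000107208 + 0.000000204 = 0.000107412.
Half-width = z·√(radicand)/denom = 1.645·0.010364/1.001485 = 0.01702.
Interval: 0.26654 ± 0.01702 → (0.2495, 0.2836).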